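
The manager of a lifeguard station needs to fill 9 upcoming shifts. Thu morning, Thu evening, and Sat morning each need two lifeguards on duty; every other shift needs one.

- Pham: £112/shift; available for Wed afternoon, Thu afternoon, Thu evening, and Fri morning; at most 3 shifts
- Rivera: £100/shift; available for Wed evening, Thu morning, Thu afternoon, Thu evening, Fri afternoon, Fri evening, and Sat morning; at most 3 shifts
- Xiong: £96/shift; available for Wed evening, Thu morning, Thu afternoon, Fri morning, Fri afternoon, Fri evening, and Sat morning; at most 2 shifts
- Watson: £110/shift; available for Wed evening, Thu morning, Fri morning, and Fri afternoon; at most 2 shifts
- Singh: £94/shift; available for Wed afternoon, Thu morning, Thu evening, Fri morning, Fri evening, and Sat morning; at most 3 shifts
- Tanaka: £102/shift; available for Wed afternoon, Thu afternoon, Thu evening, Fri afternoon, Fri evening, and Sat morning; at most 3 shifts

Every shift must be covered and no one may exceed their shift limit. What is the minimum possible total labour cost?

£1190

Picking the cheapest available lifeguard for each shift independently would cost £1144, but that ignores the shift limits.
An optimal schedule: Wed afternoon→Singh, Wed evening→Xiong, Thu morning→Singh+Watson, Thu afternoon→Xiong, Thu evening→Rivera+Tanaka, Fri morning→Singh, Fri afternoon→Rivera, Fri evening→Tanaka, Sat morning→Rivera+Tanaka.
Total: 94 + 96 + 94 + 110 + 96 + 100 + 102 + 94 + 100 + 102 + 100 + 102 = £1190.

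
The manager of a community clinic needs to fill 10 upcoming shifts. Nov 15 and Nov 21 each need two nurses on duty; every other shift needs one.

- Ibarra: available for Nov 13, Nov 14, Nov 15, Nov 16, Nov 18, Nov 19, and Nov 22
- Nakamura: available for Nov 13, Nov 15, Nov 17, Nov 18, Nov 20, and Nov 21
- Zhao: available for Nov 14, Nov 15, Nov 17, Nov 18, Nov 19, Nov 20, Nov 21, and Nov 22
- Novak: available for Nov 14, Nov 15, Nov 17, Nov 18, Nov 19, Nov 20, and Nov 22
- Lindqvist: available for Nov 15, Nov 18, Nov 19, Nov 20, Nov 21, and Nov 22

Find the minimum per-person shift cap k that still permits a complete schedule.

With 5 nurses and 12 worker-slots to fill, someone must work at least ⌈12/5⌉ = 3 shifts, so k ≥ 3.
k = 3 works: Nov 13→Ibarra, Nov 14→Ibarra, Nov 15→Novak+Lindqvist, Nov 16→Ibarra, Nov 17→Nakamura, Nov 18→Novak, Nov 19→Zhao, Nov 20→Nakamura, Nov 21→Nakamura+Zhao, Nov 22→Zhao.
Loads: Ibarra 3, Nakamura 3, Zhao 3, Novak 2, Lindqvist 1 — all ≤ 3.

3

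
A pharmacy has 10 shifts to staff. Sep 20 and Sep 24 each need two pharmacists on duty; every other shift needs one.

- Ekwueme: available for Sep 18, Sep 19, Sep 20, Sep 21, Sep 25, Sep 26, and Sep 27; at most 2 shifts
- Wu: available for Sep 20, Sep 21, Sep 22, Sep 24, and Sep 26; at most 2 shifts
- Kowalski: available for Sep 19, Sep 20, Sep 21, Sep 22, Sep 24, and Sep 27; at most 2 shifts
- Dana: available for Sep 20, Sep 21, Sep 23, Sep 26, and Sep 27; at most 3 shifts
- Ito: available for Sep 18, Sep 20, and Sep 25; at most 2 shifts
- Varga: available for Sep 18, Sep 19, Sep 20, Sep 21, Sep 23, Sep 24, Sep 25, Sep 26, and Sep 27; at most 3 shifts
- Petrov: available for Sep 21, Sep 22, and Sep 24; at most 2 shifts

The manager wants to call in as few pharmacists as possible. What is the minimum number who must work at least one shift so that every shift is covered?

5

12 slots to fill and no one can take more than 3, so at least ⌈12/3⌉ = 4 pharmacists are needed.
Any 4 pharmacists together have capacity at most 3+3+2+2 = 10 < 12 slots, so 4 can never suffice.
Ekwueme, Wu, Kowalski, Dana, and Varga alone can cover everything: Sep 18→Ekwueme, Sep 19→Kowalski, Sep 20→Dana+Varga, Sep 21→Varga, Sep 22→Wu, Sep 23→Dana, Sep 24→Wu+Kowalski, Sep 25→Ekwueme, Sep 26→Dana, Sep 27→Varga.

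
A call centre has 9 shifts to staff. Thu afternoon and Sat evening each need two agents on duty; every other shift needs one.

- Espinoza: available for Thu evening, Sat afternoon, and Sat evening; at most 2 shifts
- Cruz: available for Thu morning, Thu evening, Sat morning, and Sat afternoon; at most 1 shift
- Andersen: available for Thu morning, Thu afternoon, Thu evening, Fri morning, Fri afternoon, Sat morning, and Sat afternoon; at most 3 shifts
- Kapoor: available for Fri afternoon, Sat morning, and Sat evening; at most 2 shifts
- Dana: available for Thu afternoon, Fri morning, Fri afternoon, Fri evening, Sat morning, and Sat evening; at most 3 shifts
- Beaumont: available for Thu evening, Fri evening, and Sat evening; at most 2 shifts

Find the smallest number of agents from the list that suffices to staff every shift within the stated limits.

5

11 slots to fill and no one can take more than 3, so at least ⌈11/3⌉ = 4 agents are needed.
Any 4 agents together have capacity at most 3+3+2+2 = 10 < 11 slots, so 4 can never suffice.
Espinoza, Cruz, Andersen, Kapoor, and Dana alone can cover everything: Thu morning→Cruz, Thu afternoon→Andersen+Dana, Thu evening→Espinoza, Fri morning→Andersen, Fri afternoon→Andersen, Fri evening→Dana, Sat morning→Kapoor, Sat afternoon→Espinoza, Sat evening→Kapoor+Dana.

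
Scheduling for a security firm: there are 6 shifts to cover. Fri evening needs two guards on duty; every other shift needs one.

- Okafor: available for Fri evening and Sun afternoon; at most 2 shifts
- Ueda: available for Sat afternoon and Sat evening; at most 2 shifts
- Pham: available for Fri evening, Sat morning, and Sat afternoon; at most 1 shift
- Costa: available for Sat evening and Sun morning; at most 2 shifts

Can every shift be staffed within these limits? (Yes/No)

No

Total capacity is 7 and 7 slots are needed, so capacity alone doesn't rule it out.
Shifts {Fri evening, Sat morning} need 3 worker-slots in total, but the guards available for any of those shifts (Okafor and Pham) can supply at most 2 among them. So no valid schedule exists.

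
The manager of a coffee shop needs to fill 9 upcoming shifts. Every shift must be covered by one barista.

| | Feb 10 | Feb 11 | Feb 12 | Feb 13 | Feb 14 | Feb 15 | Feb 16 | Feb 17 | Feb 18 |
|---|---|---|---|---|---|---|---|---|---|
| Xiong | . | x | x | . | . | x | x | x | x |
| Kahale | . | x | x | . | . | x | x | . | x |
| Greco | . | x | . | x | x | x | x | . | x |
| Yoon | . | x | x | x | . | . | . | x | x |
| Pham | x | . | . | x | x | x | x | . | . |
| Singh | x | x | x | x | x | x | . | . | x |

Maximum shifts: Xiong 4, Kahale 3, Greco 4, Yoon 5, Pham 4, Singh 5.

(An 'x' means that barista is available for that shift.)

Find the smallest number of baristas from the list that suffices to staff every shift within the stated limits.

9 slots to fill and no one can take more than 5, so at least ⌈9/5⌉ = 2 baristas are needed.
Xiong and Singh alone can cover everything: Feb 10→Singh, Feb 11→Xiong, Feb 12→Xiong, Feb 13→Singh, Feb 14→Singh, Feb 15→Singh, Feb 16→Xiong, Feb 17→Xiong, Feb 18→Singh.

2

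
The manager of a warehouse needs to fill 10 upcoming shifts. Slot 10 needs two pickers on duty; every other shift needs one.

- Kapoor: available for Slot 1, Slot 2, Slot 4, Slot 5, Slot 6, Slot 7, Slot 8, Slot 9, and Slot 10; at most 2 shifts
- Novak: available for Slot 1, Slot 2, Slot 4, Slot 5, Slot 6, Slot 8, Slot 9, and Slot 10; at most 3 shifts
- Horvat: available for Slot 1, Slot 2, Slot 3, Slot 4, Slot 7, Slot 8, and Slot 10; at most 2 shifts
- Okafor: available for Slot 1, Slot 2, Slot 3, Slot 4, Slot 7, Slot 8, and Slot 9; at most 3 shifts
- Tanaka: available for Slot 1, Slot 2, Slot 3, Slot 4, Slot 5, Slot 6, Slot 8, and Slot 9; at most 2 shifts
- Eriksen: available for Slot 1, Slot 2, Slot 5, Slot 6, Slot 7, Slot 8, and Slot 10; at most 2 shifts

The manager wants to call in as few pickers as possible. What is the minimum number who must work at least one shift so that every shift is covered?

11 slots to fill and no one can take more than 3, so at least ⌈11/3⌉ = 4 pickers are needed.
Any 4 pickers together have capacity at most 3+3+2+2 = 10 < 11 slots, so 4 can never suffice.
Kapoor, Novak, Horvat, Okafor, and Tanaka alone can cover everything: Slot 1→Novak, Slot 2→Okafor, Slot 3→Horvat, Slot 4→Okafor, Slot 5→Kapoor, Slot 6→Kapoor, Slot 7→Okafor, Slot 8→Tanaka, Slot 9→Novak, Slot 10→Novak+Horvat.

5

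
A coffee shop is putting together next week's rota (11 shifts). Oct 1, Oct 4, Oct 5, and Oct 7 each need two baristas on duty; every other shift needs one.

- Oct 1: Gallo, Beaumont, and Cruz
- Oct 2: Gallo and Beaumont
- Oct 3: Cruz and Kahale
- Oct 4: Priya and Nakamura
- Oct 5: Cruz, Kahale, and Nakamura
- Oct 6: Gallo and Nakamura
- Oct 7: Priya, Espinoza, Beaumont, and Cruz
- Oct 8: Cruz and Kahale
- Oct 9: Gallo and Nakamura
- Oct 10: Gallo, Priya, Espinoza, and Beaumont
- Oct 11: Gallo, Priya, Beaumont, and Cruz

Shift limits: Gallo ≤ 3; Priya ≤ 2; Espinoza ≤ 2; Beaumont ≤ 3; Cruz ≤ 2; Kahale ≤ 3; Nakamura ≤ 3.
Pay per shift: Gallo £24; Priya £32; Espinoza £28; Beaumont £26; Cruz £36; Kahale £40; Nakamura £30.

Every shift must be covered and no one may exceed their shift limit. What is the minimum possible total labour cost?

Oct 4 can only be covered by Priya and Nakamura, so that assignment is forced.
Picking the cheapest available barista for each shift independently would cost £424, but that ignores the shift limits.
An optimal schedule: Oct 1→Gallo+Beaumont, Oct 2→Gallo, Oct 3→Cruz, Oct 4→Nakamura+Priya, Oct 5→Nakamura+Kahale, Oct 6→Gallo, Oct 7→Beaumont+Espinoza, Oct 8→Cruz, Oct 9→Nakamura, Oct 10→Espinoza, Oct 11→Beaumont.
Total: 24 + 26 + 24 + 36 + 30 + 32 + 30 + 40 + 24 + 26 + 28 + 36 + 30 + 28 + 26 = £440.

£440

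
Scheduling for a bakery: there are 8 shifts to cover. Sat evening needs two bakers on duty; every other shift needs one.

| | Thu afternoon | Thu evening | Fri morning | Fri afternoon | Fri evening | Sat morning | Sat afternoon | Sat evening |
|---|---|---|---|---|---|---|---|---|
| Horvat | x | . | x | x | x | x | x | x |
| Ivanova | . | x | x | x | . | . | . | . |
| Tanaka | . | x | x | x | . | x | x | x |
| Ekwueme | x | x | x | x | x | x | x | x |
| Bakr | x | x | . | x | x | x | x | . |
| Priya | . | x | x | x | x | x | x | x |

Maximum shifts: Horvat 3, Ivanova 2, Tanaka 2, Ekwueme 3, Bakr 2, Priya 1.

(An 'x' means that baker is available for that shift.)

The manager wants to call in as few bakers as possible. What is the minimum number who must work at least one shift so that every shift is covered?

4

9 slots to fill and no one can take more than 3, so at least ⌈9/3⌉ = 3 bakers are needed.
Any 3 bakers together have capacity at most 3+3+2 = 8 < 9 slots, so 3 can never suffice.
Horvat, Ivanova, Tanaka, and Ekwueme alone can cover everything: Thu afternoon→Horvat, Thu evening→Ivanova, Fri morning→Ivanova, Fri afternoon→Ekwueme, Fri evening→Horvat, Sat morning→Horvat, Sat afternoon→Tanaka, Sat evening→Tanaka+Ekwueme.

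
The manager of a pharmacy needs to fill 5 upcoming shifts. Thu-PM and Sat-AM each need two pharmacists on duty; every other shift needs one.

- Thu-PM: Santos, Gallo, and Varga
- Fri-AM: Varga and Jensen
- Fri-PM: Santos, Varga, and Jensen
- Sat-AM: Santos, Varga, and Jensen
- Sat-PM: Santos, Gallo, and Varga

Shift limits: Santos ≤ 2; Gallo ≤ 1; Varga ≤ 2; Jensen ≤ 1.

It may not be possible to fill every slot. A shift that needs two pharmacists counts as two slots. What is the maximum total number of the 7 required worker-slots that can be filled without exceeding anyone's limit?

Total capacity across all pharmacists is 2+1+2+1 = 6, and 7 slots are needed, so at most 6 can be filled.
An assignment achieving 6: Thu-PM→Santos+Gallo, Fri-AM→Varga, Fri-PM→Santos, Sat-AM→Varga+Jensen.
Loads: Santos 2/2, Gallo 1/1, Varga 2/2, Jensen 1/1.

6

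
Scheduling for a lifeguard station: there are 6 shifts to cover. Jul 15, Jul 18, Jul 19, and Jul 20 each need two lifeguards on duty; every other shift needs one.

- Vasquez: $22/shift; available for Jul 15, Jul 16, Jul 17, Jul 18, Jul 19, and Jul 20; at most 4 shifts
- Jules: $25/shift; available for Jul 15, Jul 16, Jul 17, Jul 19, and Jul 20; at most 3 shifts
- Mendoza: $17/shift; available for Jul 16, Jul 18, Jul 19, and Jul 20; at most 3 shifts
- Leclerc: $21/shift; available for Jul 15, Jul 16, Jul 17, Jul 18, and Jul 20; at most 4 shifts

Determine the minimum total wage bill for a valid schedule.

$201

Picking the cheapest available lifeguard for each shift independently would cost $196, but that ignores the shift limits.
An optimal schedule: Jul 15→Leclerc+Vasquez, Jul 16→Mendoza, Jul 17→Leclerc, Jul 18→Mendoza+Leclerc, Jul 19→Mendoza+Vasquez, Jul 20→Leclerc+Vasquez.
Total: 21 + 22 + 17 + 21 + 17 + 21 + 17 + 22 + 21 + 22 = $201.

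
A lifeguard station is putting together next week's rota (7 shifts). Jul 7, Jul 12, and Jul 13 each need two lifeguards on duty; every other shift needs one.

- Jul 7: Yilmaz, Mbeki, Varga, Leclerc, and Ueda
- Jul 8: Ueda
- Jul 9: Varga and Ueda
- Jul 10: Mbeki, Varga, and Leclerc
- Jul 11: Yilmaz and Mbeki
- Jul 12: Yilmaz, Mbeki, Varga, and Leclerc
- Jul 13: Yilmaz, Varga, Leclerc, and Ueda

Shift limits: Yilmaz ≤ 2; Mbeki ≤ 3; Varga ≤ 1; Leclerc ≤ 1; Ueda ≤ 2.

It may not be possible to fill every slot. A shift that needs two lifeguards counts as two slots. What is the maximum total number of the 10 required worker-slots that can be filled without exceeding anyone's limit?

Total capacity across all lifeguards is 2+3+1+1+2 = 9, and 10 slots are needed, so at most 9 can be filled.
An assignment achieving 9: Jul 7→Mbeki, Jul 8→Ueda, Jul 9→Varga, Jul 10→Mbeki, Jul 11→Yilmaz, Jul 12→Yilmaz+Mbeki, Jul 13→Leclerc+Ueda.
Loads: Yilmaz 2/2, Mbeki 3/3, Varga 1/1, Leclerc 1/1, Ueda 2/2.

9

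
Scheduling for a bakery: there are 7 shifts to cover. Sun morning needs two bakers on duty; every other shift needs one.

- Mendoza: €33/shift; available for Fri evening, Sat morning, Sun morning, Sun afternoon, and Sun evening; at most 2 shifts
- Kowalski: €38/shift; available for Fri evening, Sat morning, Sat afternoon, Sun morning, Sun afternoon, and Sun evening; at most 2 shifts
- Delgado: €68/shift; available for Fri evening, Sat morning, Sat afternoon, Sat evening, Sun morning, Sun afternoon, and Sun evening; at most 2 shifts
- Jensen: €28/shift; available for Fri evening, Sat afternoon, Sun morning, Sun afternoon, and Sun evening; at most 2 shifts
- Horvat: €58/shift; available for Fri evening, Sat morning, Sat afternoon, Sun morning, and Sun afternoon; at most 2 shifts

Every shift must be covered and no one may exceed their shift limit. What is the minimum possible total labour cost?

€324

Sat evening can only be covered by Delgado, so that assignment is forced.
Picking the cheapest available baker for each shift independently would cost €274, but that ignores the shift limits.
An optimal schedule: Fri evening→Mendoza, Sat morning→Mendoza, Sat afternoon→Jensen, Sat evening→Delgado, Sun morning→Kowalski+Horvat, Sun afternoon→Kowalski, Sun evening→Jensen.
Total: 33 + 33 + 28 + 68 + 38 + 58 + 38 + 28 = €324.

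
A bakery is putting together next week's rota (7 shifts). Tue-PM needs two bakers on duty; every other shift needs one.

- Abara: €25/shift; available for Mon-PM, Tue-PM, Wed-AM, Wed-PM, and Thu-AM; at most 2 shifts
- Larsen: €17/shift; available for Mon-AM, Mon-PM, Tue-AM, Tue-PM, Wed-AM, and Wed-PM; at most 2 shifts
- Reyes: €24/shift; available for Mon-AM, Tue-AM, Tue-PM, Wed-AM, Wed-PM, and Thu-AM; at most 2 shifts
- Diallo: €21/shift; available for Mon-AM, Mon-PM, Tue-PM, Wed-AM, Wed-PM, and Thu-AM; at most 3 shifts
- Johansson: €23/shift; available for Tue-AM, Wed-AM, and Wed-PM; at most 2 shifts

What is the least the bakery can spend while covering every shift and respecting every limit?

€167

Picking the cheapest available baker for each shift independently would cost €144, but that ignores the shift limits.
An optimal schedule: Mon-AM→Larsen, Mon-PM→Larsen, Tue-AM→Johansson, Tue-PM→Diallo+Reyes, Wed-AM→Diallo, Wed-PM→Johansson, Thu-AM→Diallo.
Total: 17 + 17 + 23 + 21 + 24 + 21 + 23 + 21 = €167.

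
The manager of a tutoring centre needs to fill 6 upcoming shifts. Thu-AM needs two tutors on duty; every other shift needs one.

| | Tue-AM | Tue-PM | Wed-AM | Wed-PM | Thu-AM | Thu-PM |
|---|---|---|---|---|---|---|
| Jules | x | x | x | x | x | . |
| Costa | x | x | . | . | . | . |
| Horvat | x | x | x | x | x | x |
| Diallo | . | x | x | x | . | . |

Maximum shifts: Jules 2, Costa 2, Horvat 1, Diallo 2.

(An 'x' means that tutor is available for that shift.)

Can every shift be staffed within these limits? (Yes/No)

Total capacity is 7 and 7 slots are needed, so capacity alone doesn't rule it out.
Shifts {Thu-AM, Thu-PM} need 3 worker-slots in total, but the tutors available for any of those shifts (Jules and Horvat) can supply at most 2 among them. So no valid schedule exists.

No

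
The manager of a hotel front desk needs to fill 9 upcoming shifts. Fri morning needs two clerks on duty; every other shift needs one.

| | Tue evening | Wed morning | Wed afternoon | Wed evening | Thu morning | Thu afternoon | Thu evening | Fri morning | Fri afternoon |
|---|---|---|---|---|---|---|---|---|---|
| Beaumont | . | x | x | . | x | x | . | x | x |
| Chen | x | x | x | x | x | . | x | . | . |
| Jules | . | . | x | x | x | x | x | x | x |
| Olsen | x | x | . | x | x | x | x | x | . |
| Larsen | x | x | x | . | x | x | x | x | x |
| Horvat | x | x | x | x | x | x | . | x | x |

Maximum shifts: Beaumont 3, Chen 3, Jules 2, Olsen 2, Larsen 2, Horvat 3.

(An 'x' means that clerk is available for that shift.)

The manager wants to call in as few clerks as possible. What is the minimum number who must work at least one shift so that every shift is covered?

4

10 slots to fill and no one can take more than 3, so at least ⌈10/3⌉ = 4 clerks are needed.
Beaumont, Chen, Jules, and Olsen alone can cover everything: Tue evening→Chen, Wed morning→Beaumont, Wed afternoon→Beaumont, Wed evening→Chen, Thu morning→Olsen, Thu afternoon→Jules, Thu evening→Chen, Fri morning→Jules+Olsen, Fri afternoon→Beaumont.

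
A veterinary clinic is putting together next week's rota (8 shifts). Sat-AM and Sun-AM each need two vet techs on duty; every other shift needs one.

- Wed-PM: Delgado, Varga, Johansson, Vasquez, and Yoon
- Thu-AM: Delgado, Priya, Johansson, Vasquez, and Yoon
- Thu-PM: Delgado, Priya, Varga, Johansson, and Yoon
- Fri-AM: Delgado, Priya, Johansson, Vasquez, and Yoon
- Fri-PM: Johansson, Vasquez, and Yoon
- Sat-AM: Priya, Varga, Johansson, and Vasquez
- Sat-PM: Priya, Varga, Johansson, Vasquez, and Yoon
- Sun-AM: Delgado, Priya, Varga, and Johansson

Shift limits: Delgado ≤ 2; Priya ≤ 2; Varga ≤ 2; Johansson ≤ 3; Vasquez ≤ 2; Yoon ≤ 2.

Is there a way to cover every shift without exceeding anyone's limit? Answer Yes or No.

One valid schedule: Wed-PM→Delgado, Thu-AM→Delgado, Thu-PM→Priya, Fri-AM→Priya, Fri-PM→Johansson, Sat-AM→Johansson+Vasquez, Sat-PM→Varga, Sun-AM→Varga+Johansson.
Loads: Delgado 2/2, Priya 2/2, Varga 2/2, Johansson 3/3, Vasquez 1/2, Yoon 0/2 — all within limits.

Yes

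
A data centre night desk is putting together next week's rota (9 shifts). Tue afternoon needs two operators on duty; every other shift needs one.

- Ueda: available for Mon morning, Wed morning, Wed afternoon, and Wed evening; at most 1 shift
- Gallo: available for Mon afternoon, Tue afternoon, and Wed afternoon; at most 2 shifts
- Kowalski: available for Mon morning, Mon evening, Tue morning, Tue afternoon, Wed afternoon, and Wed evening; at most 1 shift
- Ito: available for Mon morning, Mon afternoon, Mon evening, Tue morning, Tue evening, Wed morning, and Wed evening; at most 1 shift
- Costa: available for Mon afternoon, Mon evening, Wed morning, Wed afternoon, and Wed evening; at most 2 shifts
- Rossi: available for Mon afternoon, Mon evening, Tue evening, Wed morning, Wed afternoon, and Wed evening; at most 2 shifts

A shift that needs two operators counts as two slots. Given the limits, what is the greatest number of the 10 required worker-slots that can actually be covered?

Total capacity across all operators is 1+2+1+1+2+2 = 9, and 10 slots are needed, so at most 9 can be filled.
An assignment achieving 9: Mon morning→Ueda, Mon afternoon→Gallo, Mon evening→Costa, Tue morning→Kowalski, Tue afternoon→Gallo, Tue evening→Ito, Wed morning→Costa, Wed afternoon→Rossi, Wed evening→Rossi.
Loads: Ueda 1/1, Gallo 2/2, Kowalski 1/1, Ito 1/1, Costa 2/2, Rossi 2/2.

9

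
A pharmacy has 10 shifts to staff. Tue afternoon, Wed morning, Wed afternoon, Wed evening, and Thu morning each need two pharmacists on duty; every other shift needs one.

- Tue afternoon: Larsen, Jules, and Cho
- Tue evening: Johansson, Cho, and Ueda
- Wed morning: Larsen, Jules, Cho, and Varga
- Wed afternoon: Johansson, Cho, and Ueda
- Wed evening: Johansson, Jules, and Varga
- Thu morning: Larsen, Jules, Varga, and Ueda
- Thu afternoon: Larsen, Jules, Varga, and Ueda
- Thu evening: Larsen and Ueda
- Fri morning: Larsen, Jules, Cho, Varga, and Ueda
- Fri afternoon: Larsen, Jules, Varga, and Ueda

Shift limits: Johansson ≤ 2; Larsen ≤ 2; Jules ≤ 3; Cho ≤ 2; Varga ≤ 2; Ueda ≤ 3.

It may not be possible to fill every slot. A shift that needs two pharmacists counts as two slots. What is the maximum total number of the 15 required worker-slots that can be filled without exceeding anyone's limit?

14

Total capacity across all pharmacists is 2+2+3+2+2+3 = 14, and 15 slots are needed, so at most 14 can be filled.
An assignment achieving 14: Tue afternoon→Larsen+Jules, Tue evening→Johansson, Wed morning→Jules+Cho, Wed afternoon→Johansson+Cho, Wed evening→Jules+Varga, Thu morning→Varga+Ueda, Thu afternoon→Ueda, Thu evening→Larsen, Fri afternoon→Ueda.
Loads: Johansson 2/2, Larsen 2/2, Jules 3/3, Cho 2/2, Varga 2/2, Ueda 3/3.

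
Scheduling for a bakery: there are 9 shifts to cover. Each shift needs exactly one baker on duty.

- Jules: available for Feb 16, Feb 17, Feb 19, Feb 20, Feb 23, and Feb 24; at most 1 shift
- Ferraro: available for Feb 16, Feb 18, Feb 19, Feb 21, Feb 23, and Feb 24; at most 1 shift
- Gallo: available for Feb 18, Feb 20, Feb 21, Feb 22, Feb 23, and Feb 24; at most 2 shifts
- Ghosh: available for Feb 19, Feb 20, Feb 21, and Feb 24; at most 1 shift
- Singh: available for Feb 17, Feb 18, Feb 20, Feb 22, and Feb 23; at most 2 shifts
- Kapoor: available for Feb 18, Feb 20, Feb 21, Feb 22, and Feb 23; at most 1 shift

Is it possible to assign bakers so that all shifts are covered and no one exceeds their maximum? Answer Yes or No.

Total capacity is 1+1+2+1+2+1 = 8 but 9 worker-slots are needed — infeasible.

No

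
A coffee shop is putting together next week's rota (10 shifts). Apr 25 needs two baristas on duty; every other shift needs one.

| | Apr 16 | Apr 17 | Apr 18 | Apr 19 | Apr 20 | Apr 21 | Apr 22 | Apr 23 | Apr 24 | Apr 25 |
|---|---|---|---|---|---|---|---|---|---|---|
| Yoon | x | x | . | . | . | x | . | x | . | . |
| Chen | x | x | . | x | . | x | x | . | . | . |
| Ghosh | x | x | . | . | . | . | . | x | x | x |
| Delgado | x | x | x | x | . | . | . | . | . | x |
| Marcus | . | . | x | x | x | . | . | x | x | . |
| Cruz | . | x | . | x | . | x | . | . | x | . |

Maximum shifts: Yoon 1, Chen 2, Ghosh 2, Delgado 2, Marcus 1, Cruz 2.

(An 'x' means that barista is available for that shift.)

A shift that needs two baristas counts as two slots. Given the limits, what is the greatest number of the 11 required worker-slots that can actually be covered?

10

Total capacity across all baristas is 1+2+2+2+1+2 = 10, and 11 slots are needed, so at most 10 can be filled.
An assignment achieving 10: Apr 16→Chen, Apr 18→Delgado, Apr 19→Cruz, Apr 20→Marcus, Apr 21→Yoon, Apr 22→Chen, Apr 23→Ghosh, Apr 24→Cruz, Apr 25→Ghosh+Delgado.
Loads: Yoon 1/1, Chen 2/2, Ghosh 2/2, Delgado 2/2, Marcus 1/1, Cruz 2/2.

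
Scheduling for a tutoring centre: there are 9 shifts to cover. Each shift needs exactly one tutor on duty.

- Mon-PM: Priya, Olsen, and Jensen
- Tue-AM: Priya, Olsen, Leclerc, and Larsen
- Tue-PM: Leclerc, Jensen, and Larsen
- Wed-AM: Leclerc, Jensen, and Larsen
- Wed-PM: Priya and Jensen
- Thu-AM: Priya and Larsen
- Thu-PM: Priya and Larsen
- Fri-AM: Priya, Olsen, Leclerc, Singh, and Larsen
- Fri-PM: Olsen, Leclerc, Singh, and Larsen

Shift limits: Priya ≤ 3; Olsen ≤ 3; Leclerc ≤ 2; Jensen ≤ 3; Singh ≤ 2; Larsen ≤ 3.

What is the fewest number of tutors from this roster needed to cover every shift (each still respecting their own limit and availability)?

3

9 slots to fill and no one can take more than 3, so at least ⌈9/3⌉ = 3 tutors are needed.
Priya, Olsen, and Jensen alone can cover everything: Mon-PM→Olsen, Tue-AM→Priya, Tue-PM→Jensen, Wed-AM→Jensen, Wed-PM→Jensen, Thu-AM→Priya, Thu-PM→Priya, Fri-AM→Olsen, Fri-PM→Olsen.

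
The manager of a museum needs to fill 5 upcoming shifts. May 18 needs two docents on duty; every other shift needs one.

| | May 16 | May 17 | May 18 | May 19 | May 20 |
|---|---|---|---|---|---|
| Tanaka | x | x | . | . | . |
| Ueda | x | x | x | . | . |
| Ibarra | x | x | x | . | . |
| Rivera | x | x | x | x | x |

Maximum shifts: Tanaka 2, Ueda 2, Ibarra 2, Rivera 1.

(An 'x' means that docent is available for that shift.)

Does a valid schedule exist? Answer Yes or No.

No

Total capacity is 7 and 6 slots are needed, so capacity alone doesn't rule it out.
Shifts {May 19, May 20} need 2 worker-slots in total, but the docents available for any of those shifts (Rivera) can supply at most 1 among them. So no valid schedule exists.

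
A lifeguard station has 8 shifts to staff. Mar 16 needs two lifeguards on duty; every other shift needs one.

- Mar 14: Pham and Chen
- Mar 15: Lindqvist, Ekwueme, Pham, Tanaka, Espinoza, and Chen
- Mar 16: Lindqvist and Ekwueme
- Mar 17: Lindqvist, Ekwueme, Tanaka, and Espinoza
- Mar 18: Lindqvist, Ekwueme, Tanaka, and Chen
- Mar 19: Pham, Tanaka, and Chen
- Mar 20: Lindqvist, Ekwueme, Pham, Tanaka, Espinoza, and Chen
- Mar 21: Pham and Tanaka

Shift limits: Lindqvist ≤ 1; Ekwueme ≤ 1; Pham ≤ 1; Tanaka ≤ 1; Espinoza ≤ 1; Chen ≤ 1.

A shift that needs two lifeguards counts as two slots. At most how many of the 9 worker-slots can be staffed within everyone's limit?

Total capacity across all lifeguards is 1+1+1+1+1+1 = 6, and 9 slots are needed, so at most 6 can be filled.
An assignment achieving 6: Mar 14→Pham, Mar 16→Lindqvist+Ekwueme, Mar 17→Espinoza, Mar 19→Chen, Mar 21→Tanaka.
Loads: Lindqvist 1/1, Ekwueme 1/1, Pham 1/1, Tanaka 1/1, Espinoza 1/1, Chen 1/1.

6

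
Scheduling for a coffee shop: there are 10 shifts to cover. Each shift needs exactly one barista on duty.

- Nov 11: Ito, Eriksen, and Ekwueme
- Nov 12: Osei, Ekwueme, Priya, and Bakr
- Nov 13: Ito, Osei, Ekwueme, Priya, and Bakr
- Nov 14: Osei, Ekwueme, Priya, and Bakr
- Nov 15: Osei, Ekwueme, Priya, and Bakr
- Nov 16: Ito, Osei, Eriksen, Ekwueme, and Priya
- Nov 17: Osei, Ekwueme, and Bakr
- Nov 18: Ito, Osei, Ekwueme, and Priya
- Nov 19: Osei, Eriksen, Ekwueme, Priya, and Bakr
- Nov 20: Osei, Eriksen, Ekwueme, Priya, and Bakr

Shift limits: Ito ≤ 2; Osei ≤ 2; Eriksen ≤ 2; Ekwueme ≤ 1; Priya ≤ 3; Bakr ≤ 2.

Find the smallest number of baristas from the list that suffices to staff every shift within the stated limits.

10 slots to fill and no one can take more than 3, so at least ⌈10/3⌉ = 4 baristas are needed.
Any 4 baristas together have capacity at most 3+2+2+2 = 9 < 10 slots, so 4 can never suffice.
Ito, Osei, Eriksen, Ekwueme, and Priya alone can cover everything: Nov 11→Ito, Nov 12→Osei, Nov 13→Ito, Nov 14→Ekwueme, Nov 15→Priya, Nov 16→Priya, Nov 17→Osei, Nov 18→Priya, Nov 19→Eriksen, Nov 20→Eriksen.

5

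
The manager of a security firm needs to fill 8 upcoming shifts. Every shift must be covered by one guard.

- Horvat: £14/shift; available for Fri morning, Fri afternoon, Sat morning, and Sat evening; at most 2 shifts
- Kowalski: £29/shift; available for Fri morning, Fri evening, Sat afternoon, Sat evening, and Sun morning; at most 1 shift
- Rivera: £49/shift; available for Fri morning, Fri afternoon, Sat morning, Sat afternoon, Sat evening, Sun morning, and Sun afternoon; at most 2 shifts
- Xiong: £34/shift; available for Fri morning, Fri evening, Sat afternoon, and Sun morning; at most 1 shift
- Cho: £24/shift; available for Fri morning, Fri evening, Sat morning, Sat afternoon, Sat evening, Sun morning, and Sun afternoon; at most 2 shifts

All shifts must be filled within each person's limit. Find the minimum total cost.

Picking the cheapest available guard for each shift independently would cost £152, but that ignores the shift limits.
An optimal schedule: Fri morning→Cho, Fri afternoon→Horvat, Fri evening→Kowalski, Sat morning→Horvat, Sat afternoon→Rivera, Sat evening→Cho, Sun morning→Xiong, Sun afternoon→Rivera.
Total: 24 + 14 + 29 + 14 + 49 + 24 + 34 + 49 = £237.

£237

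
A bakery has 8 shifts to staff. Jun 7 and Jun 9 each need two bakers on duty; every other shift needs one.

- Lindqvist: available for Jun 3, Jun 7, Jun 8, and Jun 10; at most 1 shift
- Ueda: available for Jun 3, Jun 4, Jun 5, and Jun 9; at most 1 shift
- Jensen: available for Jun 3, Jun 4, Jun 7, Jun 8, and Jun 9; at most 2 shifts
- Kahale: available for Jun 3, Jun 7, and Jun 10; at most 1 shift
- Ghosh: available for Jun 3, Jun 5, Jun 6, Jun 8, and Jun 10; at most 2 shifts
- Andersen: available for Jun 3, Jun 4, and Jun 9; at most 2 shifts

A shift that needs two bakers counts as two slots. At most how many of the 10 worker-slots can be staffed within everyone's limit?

Total capacity across all bakers is 1+1+2+1+2+2 = 9, and 10 slots are needed, so at most 9 can be filled.
An assignment achieving 9: Jun 3→Andersen, Jun 4→Jensen, Jun 5→Ueda, Jun 6→Ghosh, Jun 7→Lindqvist+Jensen, Jun 8→Ghosh, Jun 9→Andersen, Jun 10→Kahale.
Loads: Lindqvist 1/1, Ueda 1/1, Jensen 2/2, Kahale 1/1, Ghosh 2/2, Andersen 2/2.

9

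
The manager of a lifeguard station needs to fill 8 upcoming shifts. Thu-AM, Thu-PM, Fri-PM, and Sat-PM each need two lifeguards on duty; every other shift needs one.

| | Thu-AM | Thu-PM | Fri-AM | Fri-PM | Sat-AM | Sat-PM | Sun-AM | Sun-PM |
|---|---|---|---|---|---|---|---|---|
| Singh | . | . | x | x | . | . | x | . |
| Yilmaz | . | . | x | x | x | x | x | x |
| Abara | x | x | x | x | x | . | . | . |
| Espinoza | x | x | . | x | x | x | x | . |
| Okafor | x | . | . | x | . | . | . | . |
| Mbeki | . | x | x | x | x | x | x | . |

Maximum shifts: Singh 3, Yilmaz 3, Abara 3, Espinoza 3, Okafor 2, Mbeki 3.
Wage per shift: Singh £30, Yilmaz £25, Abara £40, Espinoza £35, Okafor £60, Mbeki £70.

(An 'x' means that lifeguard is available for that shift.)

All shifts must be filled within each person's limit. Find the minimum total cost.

Sun-PM can only be covered by Yilmaz, so that assignment is forced.
Picking the cheapest available lifeguard for each shift independently would cost £365, but that ignores the shift limits.
An optimal schedule: Thu-AM→Abara+Espinoza, Thu-PM→Abara+Espinoza, Fri-AM→Singh, Fri-PM→Singh+Abara, Sat-AM→Yilmaz, Sat-PM→Yilmaz+Espinoza, Sun-AM→Singh, Sun-PM→Yilmaz.
Total: 40 + 35 + 40 + 35 + 30 + 30 + 40 + 25 + 25 + 35 + 30 + 25 = £390.

£390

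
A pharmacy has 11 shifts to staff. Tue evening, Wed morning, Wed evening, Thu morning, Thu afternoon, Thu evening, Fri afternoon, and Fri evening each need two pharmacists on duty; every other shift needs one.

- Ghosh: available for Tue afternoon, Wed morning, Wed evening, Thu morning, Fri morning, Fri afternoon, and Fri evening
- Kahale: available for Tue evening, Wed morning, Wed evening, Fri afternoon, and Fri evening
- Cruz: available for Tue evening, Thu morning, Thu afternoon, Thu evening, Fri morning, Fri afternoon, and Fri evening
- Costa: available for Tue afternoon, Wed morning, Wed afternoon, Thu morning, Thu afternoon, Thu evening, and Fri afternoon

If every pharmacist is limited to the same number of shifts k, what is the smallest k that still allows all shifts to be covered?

5

With 4 pharmacists and 19 worker-slots to fill, someone must work at least ⌈19/4⌉ = 5 shifts, so k ≥ 5.
k = 5 works: Tue afternoon→Ghosh, Tue evening→Kahale+Cruz, Wed morning→Ghosh+Kahale, Wed afternoon→Costa, Wed evening→Ghosh+Kahale, Thu morning→Ghosh+Cruz, Thu afternoon→Cruz+Costa, Thu evening→Cruz+Costa, Fri morning→Ghosh, Fri afternoon→Kahale+Costa, Fri evening→Kahale+Cruz.
Loads: Ghosh 5, Kahale 5, Cruz 5, Costa 4 — all ≤ 5.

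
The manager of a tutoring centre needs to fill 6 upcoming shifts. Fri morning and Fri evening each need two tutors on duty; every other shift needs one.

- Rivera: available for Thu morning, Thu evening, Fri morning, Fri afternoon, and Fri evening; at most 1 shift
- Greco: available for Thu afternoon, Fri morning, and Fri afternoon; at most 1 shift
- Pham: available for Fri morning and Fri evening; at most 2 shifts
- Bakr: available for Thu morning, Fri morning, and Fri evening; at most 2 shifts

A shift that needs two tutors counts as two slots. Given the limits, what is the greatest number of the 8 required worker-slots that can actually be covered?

Total capacity across all tutors is 1+1+2+2 = 6, and 8 slots are needed, so at most 6 can be filled.
An assignment achieving 6: Thu morning→Bakr, Thu afternoon→Greco, Thu evening→Rivera, Fri morning→Pham, Fri evening→Pham+Bakr.
Loads: Rivera 1/1, Greco 1/1, Pham 2/2, Bakr 2/2.

6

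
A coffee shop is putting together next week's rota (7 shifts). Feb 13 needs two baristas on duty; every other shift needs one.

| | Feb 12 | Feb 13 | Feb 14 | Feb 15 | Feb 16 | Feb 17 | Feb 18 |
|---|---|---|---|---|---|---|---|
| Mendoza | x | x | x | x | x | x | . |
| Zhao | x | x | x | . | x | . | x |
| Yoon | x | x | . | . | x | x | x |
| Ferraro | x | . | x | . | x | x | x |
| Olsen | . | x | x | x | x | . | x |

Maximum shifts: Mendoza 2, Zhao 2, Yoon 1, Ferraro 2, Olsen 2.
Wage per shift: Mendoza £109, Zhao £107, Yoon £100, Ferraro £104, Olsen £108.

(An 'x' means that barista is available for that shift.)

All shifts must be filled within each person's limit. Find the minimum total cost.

£847

Picking the cheapest available barista for each shift independently would cost £819, but that ignores the shift limits.
An optimal schedule: Feb 12→Ferraro, Feb 13→Olsen+Mendoza, Feb 14→Ferraro, Feb 15→Olsen, Feb 16→Zhao, Feb 17→Yoon, Feb 18→Zhao.
Total: 104 + 108 + 109 + 104 + 108 + 107 + 100 + 107 = £847.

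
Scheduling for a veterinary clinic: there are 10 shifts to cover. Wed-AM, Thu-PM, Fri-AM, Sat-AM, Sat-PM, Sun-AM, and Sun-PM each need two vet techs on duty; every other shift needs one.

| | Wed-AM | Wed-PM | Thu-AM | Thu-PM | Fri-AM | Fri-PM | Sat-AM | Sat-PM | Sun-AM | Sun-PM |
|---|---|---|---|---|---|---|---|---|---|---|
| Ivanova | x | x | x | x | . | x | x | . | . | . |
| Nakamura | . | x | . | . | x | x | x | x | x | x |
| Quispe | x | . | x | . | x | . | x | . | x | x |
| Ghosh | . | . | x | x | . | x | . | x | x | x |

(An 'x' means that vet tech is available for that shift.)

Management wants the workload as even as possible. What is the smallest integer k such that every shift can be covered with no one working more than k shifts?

With 4 vet techs and 17 worker-slots to fill, someone must work at least ⌈17/4⌉ = 5 shifts, so k ≥ 5.
k = 5 works: Wed-AM→Ivanova+Quispe, Wed-PM→Ivanova, Thu-AM→Ivanova, Thu-PM→Ivanova+Ghosh, Fri-AM→Nakamura+Quispe, Fri-PM→Ivanova, Sat-AM→Nakamura+Quispe, Sat-PM→Nakamura+Ghosh, Sun-AM→Nakamura+Quispe, Sun-PM→Nakamura+Quispe.
Loads: Ivanova 5, Nakamura 5, Quispe 5, Ghosh 2 — all ≤ 5.

5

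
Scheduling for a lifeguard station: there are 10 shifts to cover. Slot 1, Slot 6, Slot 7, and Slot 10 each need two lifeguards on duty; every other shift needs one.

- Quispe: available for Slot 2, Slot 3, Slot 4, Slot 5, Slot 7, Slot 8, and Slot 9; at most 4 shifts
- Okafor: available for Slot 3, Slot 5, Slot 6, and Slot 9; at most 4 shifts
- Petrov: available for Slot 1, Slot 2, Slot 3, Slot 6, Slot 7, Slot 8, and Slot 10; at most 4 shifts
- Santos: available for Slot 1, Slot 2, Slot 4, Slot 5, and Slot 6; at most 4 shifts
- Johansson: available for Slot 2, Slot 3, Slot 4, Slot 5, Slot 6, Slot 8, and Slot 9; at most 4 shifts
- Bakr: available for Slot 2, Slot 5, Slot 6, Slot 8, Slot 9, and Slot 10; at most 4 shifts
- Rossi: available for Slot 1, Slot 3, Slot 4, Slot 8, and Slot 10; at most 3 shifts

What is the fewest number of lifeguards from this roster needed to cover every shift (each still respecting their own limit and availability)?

14 slots to fill and no one can take more than 4, so at least ⌈14/4⌉ = 4 lifeguards are needed.
Quispe, Okafor, Petrov, and Rossi alone can cover everything: Slot 1→Petrov+Rossi, Slot 2→Quispe, Slot 3→Okafor, Slot 4→Quispe, Slot 5→Quispe, Slot 6→Okafor+Petrov, Slot 7→Quispe+Petrov, Slot 8→Rossi, Slot 9→Okafor, Slot 10→Petrov+Rossi.

4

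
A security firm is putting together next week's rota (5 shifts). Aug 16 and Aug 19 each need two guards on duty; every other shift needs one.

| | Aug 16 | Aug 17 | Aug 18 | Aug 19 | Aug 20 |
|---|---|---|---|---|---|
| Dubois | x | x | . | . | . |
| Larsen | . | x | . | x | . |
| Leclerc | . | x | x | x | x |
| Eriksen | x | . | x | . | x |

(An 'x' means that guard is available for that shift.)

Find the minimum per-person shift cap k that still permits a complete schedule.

2

With 4 guards and 7 worker-slots to fill, someone must work at least ⌈7/4⌉ = 2 shifts, so k ≥ 2.
k = 2 works: Aug 16→Dubois+Eriksen, Aug 17→Dubois, Aug 18→Leclerc, Aug 19→Larsen+Leclerc, Aug 20→Eriksen.
Loads: Dubois 2, Larsen 1, Leclerc 2, Eriksen 2 — all ≤ 2.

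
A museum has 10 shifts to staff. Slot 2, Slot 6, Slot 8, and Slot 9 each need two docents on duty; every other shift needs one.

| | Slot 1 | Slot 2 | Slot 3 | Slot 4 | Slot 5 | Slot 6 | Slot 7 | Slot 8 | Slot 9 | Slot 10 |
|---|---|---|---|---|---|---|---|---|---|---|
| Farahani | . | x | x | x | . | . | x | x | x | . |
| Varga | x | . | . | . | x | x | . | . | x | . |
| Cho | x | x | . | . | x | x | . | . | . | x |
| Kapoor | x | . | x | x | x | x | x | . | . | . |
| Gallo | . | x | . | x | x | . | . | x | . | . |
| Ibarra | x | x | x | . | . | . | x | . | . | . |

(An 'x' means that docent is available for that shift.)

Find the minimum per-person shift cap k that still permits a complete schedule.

With 6 docents and 14 worker-slots to fill, someone must work at least ⌈14/6⌉ = 3 shifts, so k ≥ 3.
k = 3 works: Slot 1→Varga, Slot 2→Gallo+Ibarra, Slot 3→Farahani, Slot 4→Kapoor, Slot 5→Cho, Slot 6→Varga+Cho, Slot 7→Kapoor, Slot 8→Farahani+Gallo, Slot 9→Farahani+Varga, Slot 10→Cho.
Loads: Farahani 3, Varga 3, Cho 3, Kapoor 2, Gallo 2, Ibarra 1 — all ≤ 3.

3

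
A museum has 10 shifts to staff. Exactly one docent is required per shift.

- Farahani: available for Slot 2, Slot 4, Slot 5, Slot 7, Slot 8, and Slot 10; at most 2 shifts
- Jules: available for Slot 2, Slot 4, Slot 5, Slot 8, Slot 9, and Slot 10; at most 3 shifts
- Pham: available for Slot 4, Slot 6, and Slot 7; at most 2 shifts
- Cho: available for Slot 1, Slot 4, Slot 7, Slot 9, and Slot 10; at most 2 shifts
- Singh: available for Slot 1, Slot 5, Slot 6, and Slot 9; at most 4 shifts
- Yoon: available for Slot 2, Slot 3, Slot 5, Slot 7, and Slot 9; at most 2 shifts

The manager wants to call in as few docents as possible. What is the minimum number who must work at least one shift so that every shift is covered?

10 slots to fill and no one can take more than 4, so at least ⌈10/4⌉ = 3 docents are needed.
Any 3 docents together have capacity at most 4+3+2 = 9 < 10 slots, so 3 can never suffice.
Farahani, Jules, Singh, and Yoon alone can cover everything: Slot 1→Singh, Slot 2→Jules, Slot 3→Yoon, Slot 4→Farahani, Slot 5→Singh, Slot 6→Singh, Slot 7→Farahani, Slot 8→Jules, Slot 9→Singh, Slot 10→Jules.

4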